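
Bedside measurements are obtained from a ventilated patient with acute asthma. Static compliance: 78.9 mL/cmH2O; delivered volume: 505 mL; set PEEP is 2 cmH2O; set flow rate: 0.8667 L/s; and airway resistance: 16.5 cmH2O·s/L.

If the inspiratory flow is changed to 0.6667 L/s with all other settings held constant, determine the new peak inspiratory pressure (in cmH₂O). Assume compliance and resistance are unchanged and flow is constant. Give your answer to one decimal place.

19.4

PIP = Vt/C + R·V̇ + PEEP (constant-flow equation of motion).
Only the resistive term changes: ΔPIP = R × ΔV̇ = 16.5 × (0.6667 − 0.8667) = 16.5 × -0.2 = -3.3 cmH2O.
Original PIP = 505/78.9 + 16.5×0.8667 + 2 = 22.701 cmH2O; new PIP = 22.701 + (-3.3) = 19.401 cmH2O.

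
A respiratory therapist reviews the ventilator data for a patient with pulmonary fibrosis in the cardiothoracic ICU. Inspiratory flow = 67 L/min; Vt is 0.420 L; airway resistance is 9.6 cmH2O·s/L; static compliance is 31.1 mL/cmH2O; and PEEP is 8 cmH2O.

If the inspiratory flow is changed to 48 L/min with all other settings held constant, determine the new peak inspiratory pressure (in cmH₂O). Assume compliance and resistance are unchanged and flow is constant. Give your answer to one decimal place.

29.2

Flow: 67 L/min ÷ 60 = 1.1167 L/s.
New flow: 48 L/min ÷ 60 = 0.8 L/s.
PIP = Vt/C + R·V̇ + PEEP (constant-flow equation of motion).
Only the resistive term changes: ΔPIP = R × ΔV̇ = 9.6 × (0.8 − 1.1167) = 9.6 × -0.3167 = -3.04 cmH2O.
Original PIP = 420/31.1 + 9.6×1.1167 + 8 = 32.225 cmH2O; new PIP = 32.225 + (-3.04) = 29.185 cmH2O.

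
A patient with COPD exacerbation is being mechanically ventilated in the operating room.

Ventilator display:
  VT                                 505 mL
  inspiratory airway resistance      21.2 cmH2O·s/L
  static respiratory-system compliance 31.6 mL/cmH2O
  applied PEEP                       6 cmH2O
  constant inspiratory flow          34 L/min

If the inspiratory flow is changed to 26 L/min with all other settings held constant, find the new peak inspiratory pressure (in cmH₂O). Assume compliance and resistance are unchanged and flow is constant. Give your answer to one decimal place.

Flow: 34 L/min ÷ 60 = 0.5667 L/s.
New flow: 26 L/min ÷ 60 = 0.4333 L/s.
PIP = Vt/C + R·V̇ + PEEP (constant-flow equation of motion).
Only the resistive term changes: ΔPIP = R × ΔV̇ = 21.2 × (0.4333 − 0.5667) = 21.2 × -0.1334 = -2.828 cmH2O.
Original PIP = 505/31.6 + 21.2×0.5667 + 6 = 33.995 cmH2O; new PIP = 33.995 + (-2.828) = 31.167 cmH2O.

31.2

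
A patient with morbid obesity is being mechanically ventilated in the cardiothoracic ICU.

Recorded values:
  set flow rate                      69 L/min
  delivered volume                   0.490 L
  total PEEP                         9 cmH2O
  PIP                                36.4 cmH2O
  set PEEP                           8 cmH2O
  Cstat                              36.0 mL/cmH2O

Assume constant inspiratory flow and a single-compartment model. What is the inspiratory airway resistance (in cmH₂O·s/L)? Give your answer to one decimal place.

Flow: 69 L/min ÷ 60 = 1.15 L/s.
Total PEEP = 9 cmH2O (set 8 + intrinsic 1); this is the baseline alveolar pressure.
Equation of motion (constant flow): PIP = Vt/C + R·V̇ + PEEP.
R·V̇ = PIP − Vt/C − PEEP = 36.4 − 490/36.0 − 9 = 36.4 − 13.611 − 9 = 13.789 cmH2O.
R = 13.789 / 1.15 = 11.99 cmH2O·s/L.

12.0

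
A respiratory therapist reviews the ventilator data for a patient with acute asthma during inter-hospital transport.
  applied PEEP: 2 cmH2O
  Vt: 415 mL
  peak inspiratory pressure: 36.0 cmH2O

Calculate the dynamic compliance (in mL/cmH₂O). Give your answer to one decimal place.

Dynamic compliance = Vt / (PIP − PEEP) = 415 / (36.0 − 2) = 415 / 34.0 = 12.206 mL/cmH2O.

12.2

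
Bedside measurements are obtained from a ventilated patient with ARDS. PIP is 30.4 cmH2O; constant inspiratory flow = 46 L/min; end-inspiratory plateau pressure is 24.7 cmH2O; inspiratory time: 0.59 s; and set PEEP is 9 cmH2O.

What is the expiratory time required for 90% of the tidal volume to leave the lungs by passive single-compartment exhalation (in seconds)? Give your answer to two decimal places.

0.49

Flow: 46 L/min ÷ 60 = 0.7667 L/s.
Vt = flow × Ti = 0.7667 L/s × 0.59 s × 1000 mL/L = 452.35 mL.
R = (PIP − Pplat)/V̇ = (30.4 − 24.7) / 0.7667 = 5.7/0.7667 = 7.434 cmH2O·s/L.
C = Vt/(Pplat − PEEP) = 452.35 / (24.7 − 9) = 452.35/15.7 = 28.812 mL/cmH2O.
τ = R × C = 7.434 × 0.02881 L/cmH2O = 0.2142 s.
t = −τ·ln(1 − 0.90) = −0.2142·ln(0.1) = 0.4932 s.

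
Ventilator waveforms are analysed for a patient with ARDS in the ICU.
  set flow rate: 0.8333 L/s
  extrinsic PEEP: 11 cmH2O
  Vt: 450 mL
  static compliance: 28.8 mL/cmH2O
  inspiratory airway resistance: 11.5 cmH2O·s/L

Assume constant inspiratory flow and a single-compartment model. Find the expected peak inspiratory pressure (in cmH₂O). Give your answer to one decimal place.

36.2

Equation of motion (constant flow): PIP = Vt/C + R·V̇ + PEEP.
PIP = 450/28.8 + 11.5×0.8333 + 11 = 15.625 + 9.583 + 11 = 36.208 cmH2O.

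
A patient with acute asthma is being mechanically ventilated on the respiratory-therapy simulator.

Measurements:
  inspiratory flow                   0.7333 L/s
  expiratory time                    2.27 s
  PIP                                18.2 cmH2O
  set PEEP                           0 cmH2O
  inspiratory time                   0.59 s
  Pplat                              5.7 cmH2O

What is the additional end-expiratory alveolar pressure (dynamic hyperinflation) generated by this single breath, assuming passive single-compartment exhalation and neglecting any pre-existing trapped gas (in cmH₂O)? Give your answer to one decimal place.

Vt = flow × Ti = 0.7333 L/s × 0.59 s × 1000 mL/L = 432.65 mL.
R = (PIP − Pplat)/V̇ = (18.2 − 5.7) / 0.7333 = 12.5/0.7333 = 17.046 cmH2O·s/L.
C = Vt/(Pplat − PEEP) = 432.65 / (5.7 − 0) = 432.65/5.7 = 75.904 mL/cmH2O.
τ = R × C = 17.046 × 0.0759 L/cmH2O = 1.294 s.
Fraction remaining = e^(−Te/τ) = e^(−2.27/1.294) = 0.173; trapped volume = 432.65 × 0.173 = 74.848 mL.
Additional alveolar pressure from trapping ≈ V_trapped / C = 74.848 / 75.904 = 0.9861 cmH2O.

1.0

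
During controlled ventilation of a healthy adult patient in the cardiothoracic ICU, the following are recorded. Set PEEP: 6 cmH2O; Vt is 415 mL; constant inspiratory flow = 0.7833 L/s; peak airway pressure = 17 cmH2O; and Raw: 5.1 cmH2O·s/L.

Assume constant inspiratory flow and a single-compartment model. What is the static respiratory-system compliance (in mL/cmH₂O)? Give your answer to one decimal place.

Equation of motion (constant flow): PIP = Vt/C + R·V̇ + PEEP.
Vt/C = PIP − R·V̇ − PEEP = 17 − 5.1×0.7833 − 6 = 17 − 3.995 − 6 = 7.005 cmH2O.
C = Vt / 7.005 = 415 / 7.005 = 59.243 mL/cmH2O.

59.2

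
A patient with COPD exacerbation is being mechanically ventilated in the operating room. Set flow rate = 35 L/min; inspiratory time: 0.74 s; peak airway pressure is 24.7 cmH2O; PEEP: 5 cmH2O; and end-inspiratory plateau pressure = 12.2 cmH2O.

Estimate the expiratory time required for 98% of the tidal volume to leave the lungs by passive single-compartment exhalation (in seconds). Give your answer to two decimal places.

5.03

Flow: 35 L/min ÷ 60 = 0.5833 L/s.
Vt = flow × Ti = 0.5833 L/s × 0.74 s × 1000 mL/L = 431.64 mL.
R = (PIP − Pplat)/V̇ = (24.7 − 12.2) / 0.5833 = 12.5/0.5833 = 21.43 cmH2O·s/L.
C = Vt/(Pplat − PEEP) = 431.64 / (12.2 − 5) = 431.64/7.2 = 59.95 mL/cmH2O.
τ = R × C = 21.43 × 0.05995 L/cmH2O = 1.285 s.
t = −τ·ln(1 − 0.98) = −1.285·ln(0.02) = 5.027 s.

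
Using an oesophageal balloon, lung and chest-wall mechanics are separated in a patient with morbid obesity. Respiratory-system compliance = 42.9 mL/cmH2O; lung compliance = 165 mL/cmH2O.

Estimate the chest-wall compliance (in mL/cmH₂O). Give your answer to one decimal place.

1/Ccw = 1/Crs − 1/CL.
1/Ccw = 1/42.9 − 1/165 = 0.01725.
Ccw = 57.971 mL/cmH2O.

58.0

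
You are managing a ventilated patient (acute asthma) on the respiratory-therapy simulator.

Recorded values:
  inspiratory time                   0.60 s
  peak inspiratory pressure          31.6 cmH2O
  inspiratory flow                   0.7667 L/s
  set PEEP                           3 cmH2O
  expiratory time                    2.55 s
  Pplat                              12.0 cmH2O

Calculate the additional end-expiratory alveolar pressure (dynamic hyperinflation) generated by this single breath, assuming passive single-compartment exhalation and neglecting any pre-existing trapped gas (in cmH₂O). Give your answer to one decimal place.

Vt = flow × Ti = 0.7667 L/s × 0.60 s × 1000 mL/L = 460.02 mL.
R = (PIP − Pplat)/V̇ = (31.6 − 12.0) / 0.7667 = 19.6/0.7667 = 25.564 cmH2O·s/L.
C = Vt/(Pplat − PEEP) = 460.02 / (12.0 − 3) = 460.02/9.0 = 51.113 mL/cmH2O.
τ = R × C = 25.564 × 0.05111 L/cmH2O = 1.307 s.
Fraction remaining = e^(−Te/τ) = e^(−2.55/1.307) = 0.1421; trapped volume = 460.02 × 0.1421 = 65.369 mL.
Additional alveolar pressure from trapping ≈ V_trapped / C = 65.369 / 51.113 = 1.279 cmH2O.

1.3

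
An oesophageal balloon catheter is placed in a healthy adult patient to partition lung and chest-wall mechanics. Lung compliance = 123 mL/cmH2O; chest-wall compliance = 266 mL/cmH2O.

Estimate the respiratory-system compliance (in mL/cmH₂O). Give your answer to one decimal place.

Lung and chest wall are elastances in series: 1/Crs = 1/CL + 1/Ccw.
1/Crs = 1/123 + 1/266 = 0.01189.
Crs = 84.104 mL/cmH2O.

84.1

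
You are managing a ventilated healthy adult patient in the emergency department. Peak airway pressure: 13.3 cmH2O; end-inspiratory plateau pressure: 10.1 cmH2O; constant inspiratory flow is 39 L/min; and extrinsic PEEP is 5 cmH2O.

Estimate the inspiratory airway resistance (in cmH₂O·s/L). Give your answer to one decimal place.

Flow: 39 L/min ÷ 60 = 0.65 L/s.
Raw = (PIP − Pplat) / flow = (13.3 − 10.1) / 0.65 = 3.2 / 0.65 = 4.923 cmH2O·s/L.

4.9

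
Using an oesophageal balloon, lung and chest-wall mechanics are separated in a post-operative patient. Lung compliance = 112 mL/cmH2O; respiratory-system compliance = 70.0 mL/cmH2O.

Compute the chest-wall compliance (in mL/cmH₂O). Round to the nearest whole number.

187

1/Ccw = 1/Crs − 1/CL.
1/Ccw = 1/70.0 − 1/112 = 0.005357.
Ccw = 186.67 mL/cmH2O.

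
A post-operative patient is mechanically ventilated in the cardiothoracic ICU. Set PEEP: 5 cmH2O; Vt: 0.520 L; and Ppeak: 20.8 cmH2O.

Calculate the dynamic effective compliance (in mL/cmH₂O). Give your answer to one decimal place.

32.9

Dynamic compliance = Vt / (PIP − PEEP) = 520 / (20.8 − 5) = 520 / 15.8 = 32.911 mL/cmH2O.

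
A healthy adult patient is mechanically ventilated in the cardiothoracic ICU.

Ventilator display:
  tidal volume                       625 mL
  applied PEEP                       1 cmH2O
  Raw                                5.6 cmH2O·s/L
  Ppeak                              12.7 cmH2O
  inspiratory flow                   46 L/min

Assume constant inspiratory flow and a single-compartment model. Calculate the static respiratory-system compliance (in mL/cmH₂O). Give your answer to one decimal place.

84.4

Flow: 46 L/min ÷ 60 = 0.7667 L/s.
Equation of motion (constant flow): PIP = Vt/C + R·V̇ + PEEP.
Vt/C = PIP − R·V̇ − PEEP = 12.7 − 5.6×0.7667 − 1 = 12.7 − 4.294 − 1 = 7.406 cmH2O.
C = Vt / 7.406 = 625 / 7.406 = 84.391 mL/cmH2O.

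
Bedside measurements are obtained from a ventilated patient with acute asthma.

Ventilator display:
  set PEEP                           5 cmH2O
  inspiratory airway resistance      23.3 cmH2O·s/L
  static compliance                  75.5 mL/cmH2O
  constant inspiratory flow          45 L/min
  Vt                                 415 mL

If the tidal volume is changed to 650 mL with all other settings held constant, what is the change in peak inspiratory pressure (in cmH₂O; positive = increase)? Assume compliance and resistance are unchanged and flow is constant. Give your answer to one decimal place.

3.1

PIP = Vt/C + R·V̇ + PEEP (constant-flow equation of motion).
Only the elastic term changes: ΔPIP = ΔVt / C = (650 − 415) / 75.5 = 3.113 cmH2O.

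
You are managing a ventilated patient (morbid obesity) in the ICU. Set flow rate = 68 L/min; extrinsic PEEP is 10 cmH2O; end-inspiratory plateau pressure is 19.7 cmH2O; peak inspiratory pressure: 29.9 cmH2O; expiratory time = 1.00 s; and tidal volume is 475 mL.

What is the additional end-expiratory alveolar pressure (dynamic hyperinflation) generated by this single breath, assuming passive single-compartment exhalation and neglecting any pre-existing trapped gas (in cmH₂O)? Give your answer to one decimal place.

1.0

Flow: 68 L/min ÷ 60 = 1.1333 L/s.
R = (PIP − Pplat)/V̇ = (29.9 − 19.7) / 1.1333 = 10.2/1.1333 = 9.0 cmH2O·s/L.
C = Vt/(Pplat − PEEP) = 475.0 / (19.7 − 10) = 475.0/9.7 = 48.969 mL/cmH2O.
τ = R × C = 9.0 × 0.04897 L/cmH2O = 0.4407 s.
Fraction remaining = e^(−Te/τ) = e^(−1.00/0.4407) = 0.1034; trapped volume = 475.0 × 0.1034 = 49.115 mL.
Additional alveolar pressure from trapping ≈ V_trapped / C = 49.115 / 48.969 = 1.003 cmH2O.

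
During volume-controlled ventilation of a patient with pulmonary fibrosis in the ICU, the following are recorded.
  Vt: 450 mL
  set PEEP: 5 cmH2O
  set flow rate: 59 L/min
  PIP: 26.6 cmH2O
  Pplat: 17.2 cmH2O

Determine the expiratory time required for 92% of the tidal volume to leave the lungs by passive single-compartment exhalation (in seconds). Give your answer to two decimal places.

Flow: 59 L/min ÷ 60 = 0.9833 L/s.
R = (PIP − Pplat)/V̇ = (26.6 − 17.2) / 0.9833 = 9.4/0.9833 = 9.56 cmH2O·s/L.
C = Vt/(Pplat − PEEP) = 450.0 / (17.2 − 5) = 450.0/12.2 = 36.885 mL/cmH2O.
τ = R × C = 9.56 × 0.03689 L/cmH2O = 0.3527 s.
t = −τ·ln(1 − 0.92) = −0.3527·ln(0.08) = 0.8908 s.

0.89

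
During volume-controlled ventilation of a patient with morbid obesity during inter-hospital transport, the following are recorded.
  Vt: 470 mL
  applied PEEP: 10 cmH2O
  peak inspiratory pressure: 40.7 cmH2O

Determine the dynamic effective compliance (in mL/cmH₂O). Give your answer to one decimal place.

15.3

Dynamic compliance = Vt / (PIP − PEEP) = 470 / (40.7 − 10) = 470 / 30.7 = 15.309 mL/cmH2O.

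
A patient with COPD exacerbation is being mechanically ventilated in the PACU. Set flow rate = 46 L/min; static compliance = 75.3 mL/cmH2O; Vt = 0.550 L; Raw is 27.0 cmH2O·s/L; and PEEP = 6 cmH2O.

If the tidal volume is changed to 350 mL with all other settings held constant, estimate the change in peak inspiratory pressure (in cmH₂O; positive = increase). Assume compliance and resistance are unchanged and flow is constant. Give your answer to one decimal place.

-2.7

PIP = Vt/C + R·V̇ + PEEP (constant-flow equation of motion).
Only the elastic term changes: ΔPIP = ΔVt / C = (350 − 550) / 75.3 = -2.656 cmH2O.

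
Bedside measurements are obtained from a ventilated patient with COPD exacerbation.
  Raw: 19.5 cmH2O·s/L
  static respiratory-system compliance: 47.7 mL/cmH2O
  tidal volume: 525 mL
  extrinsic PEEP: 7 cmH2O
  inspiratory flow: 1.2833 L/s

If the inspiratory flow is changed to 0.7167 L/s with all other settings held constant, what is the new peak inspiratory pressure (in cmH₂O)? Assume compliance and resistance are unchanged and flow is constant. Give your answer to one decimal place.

PIP = Vt/C + R·V̇ + PEEP (constant-flow equation of motion).
Only the resistive term changes: ΔPIP = R × ΔV̇ = 19.5 × (0.7167 − 1.2833) = 19.5 × -0.5666 = -11.049 cmH2O.
Original PIP = 525/47.7 + 19.5×1.2833 + 7 = 43.031 cmH2O; new PIP = 43.031 + (-11.049) = 31.982 cmH2O.

32.0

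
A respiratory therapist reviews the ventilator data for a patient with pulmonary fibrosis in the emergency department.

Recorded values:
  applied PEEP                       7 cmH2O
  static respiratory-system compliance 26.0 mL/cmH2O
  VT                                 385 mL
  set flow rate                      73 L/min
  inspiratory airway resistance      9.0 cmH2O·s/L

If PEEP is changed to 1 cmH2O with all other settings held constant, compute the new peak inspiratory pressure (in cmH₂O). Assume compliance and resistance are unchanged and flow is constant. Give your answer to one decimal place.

Flow: 73 L/min ÷ 60 = 1.2167 L/s.
PIP = Vt/C + R·V̇ + PEEP (constant-flow equation of motion).
Only the baseline term changes: ΔPIP = ΔPEEP = 1 − 7 = -6.0 cmH2O.
Original PIP = 385/26.0 + 9.0×1.2167 + 7 = 32.758 cmH2O; new PIP = 32.758 + (-6.0) = 26.758 cmH2O.

26.8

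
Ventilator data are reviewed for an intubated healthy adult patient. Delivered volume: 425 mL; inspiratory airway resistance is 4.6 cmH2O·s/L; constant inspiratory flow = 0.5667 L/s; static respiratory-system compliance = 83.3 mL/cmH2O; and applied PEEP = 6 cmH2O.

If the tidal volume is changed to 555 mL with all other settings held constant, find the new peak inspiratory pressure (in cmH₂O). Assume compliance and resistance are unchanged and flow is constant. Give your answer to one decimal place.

PIP = Vt/C + R·V̇ + PEEP (constant-flow equation of motion).
Only the elastic term changes: ΔPIP = ΔVt / C = (555 − 425) / 83.3 = 1.561 cmH2O.
Original PIP = 425/83.3 + 4.6×0.5667 + 6 = 13.709 cmH2O; new PIP = 13.709 + (1.561) = 15.27 cmH2O.

15.3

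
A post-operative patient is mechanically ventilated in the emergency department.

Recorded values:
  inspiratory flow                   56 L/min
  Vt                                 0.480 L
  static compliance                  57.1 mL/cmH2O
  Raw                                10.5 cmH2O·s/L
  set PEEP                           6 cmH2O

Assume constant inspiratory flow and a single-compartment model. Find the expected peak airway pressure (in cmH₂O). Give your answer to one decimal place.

24.2

Flow: 56 L/min ÷ 60 = 0.9333 L/s.
Equation of motion (constant flow): PIP = Vt/C + R·V̇ + PEEP.
PIP = 480/57.1 + 10.5×0.9333 + 6 = 8.406 + 9.8 + 6 = 24.206 cmH2O.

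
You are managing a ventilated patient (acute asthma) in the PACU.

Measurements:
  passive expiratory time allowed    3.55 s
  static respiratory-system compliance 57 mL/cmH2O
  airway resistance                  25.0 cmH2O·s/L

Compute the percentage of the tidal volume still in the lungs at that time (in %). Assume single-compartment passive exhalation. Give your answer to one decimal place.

τ = R × C = 25.0 × 57 mL/cmH2O = 25.0 × 0.057 L/cmH2O = 1.425 s.
Passive exhalation: V(t)/V₀ = e^(−t/τ) = e^(−3.55/1.425) = 0.08281.
Fraction remaining = 0.08281 → 8.281%.

8.3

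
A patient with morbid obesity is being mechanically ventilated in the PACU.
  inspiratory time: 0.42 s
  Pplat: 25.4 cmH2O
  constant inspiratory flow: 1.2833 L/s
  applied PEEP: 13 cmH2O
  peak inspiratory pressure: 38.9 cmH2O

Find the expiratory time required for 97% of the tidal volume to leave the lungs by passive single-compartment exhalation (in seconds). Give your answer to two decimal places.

1.60

Vt = flow × Ti = 1.2833 L/s × 0.42 s × 1000 mL/L = 538.99 mL.
R = (PIP − Pplat)/V̇ = (38.9 − 25.4) / 1.2833 = 13.5/1.2833 = 10.52 cmH2O·s/L.
C = Vt/(Pplat − PEEP) = 538.99 / (25.4 − 13) = 538.99/12.4 = 43.467 mL/cmH2O.
τ = R × C = 10.52 × 0.04347 L/cmH2O = 0.4573 s.
t = −τ·ln(1 − 0.97) = −0.4573·ln(0.03) = 1.604 s.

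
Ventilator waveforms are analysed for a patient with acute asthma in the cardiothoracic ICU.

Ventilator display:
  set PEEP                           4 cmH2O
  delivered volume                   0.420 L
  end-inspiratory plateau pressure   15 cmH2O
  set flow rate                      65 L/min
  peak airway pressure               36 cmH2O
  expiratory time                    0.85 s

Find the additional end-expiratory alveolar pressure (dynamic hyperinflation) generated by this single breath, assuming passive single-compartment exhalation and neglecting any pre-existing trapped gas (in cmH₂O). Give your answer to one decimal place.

3.5

Flow: 65 L/min ÷ 60 = 1.0833 L/s.
R = (PIP − Pplat)/V̇ = (36 − 15) / 1.0833 = 21.0/1.0833 = 19.385 cmH2O·s/L.
C = Vt/(Pplat − PEEP) = 420.0 / (15 − 4) = 420.0/11.0 = 38.182 mL/cmH2O.
τ = R × C = 19.385 × 0.03818 L/cmH2O = 0.7401 s.
Fraction remaining = e^(−Te/τ) = e^(−0.85/0.7401) = 0.3171; trapped volume = 420.0 × 0.3171 = 133.18 mL.
Additional alveolar pressure from trapping ≈ V_trapped / C = 133.18 / 38.182 = 3.488 cmH2O.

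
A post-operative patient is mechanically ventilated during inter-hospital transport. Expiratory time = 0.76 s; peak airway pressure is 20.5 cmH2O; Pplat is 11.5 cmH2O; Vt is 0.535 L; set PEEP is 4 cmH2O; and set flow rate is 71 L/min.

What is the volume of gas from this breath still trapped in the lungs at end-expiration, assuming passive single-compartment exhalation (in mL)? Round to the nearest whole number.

Flow: 71 L/min ÷ 60 = 1.1833 L/s.
R = (PIP − Pplat)/V̇ = (20.5 − 11.5) / 1.1833 = 9.0/1.1833 = 7.606 cmH2O·s/L.
C = Vt/(Pplat − PEEP) = 535.0 / (11.5 − 4) = 535.0/7.5 = 71.333 mL/cmH2O.
τ = R × C = 7.606 × 0.07133 L/cmH2O = 0.5425 s.
Fraction remaining = e^(−Te/τ) = e^(−0.76/0.5425) = 0.2464.
Trapped volume = 535.0 × 0.2464 = 131.82 mL.

132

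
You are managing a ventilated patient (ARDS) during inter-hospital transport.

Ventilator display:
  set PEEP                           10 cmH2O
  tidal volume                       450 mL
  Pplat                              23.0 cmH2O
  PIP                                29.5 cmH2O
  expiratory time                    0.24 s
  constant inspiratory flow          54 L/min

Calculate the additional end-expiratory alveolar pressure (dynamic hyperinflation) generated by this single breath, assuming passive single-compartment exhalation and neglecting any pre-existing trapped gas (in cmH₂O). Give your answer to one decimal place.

5.0

Flow: 54 L/min ÷ 60 = 0.9 L/s.
R = (PIP − Pplat)/V̇ = (29.5 − 23.0) / 0.9 = 6.5/0.9 = 7.222 cmH2O·s/L.
C = Vt/(Pplat − PEEP) = 450.0 / (23.0 − 10) = 450.0/13.0 = 34.615 mL/cmH2O.
τ = R × C = 7.222 × 0.03462 L/cmH2O = 0.25 s.
Fraction remaining = e^(−Te/τ) = e^(−0.24/0.25) = 0.3829; trapped volume = 450.0 × 0.3829 = 172.31 mL.
Additional alveolar pressure from trapping ≈ V_trapped / C = 172.31 / 34.615 = 4.978 cmH2O.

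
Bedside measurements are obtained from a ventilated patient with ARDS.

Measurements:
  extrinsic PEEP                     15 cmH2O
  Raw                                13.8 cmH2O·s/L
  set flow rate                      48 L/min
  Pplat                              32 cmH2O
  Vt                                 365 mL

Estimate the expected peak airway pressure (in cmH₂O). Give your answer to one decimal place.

Flow: 48 L/min ÷ 60 = 0.8 L/s.
PIP = Pplat + Raw × flow = 32 + 13.8 × 0.8 = 32 + 11.04 = 43.04 cmH2O.

43.0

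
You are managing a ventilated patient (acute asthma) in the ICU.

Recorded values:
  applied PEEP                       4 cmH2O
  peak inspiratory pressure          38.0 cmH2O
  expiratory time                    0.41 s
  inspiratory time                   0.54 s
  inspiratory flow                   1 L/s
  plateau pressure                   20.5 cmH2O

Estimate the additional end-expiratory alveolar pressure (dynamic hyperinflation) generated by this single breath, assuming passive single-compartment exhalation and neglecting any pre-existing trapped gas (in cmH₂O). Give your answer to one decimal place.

8.1

Vt = flow × Ti = 1 L/s × 0.54 s × 1000 mL/L = 540.0 mL.
R = (PIP − Pplat)/V̇ = (38.0 − 20.5) / 1 = 17.5/1 = 17.5 cmH2O·s/L.
C = Vt/(Pplat − PEEP) = 540.0 / (20.5 − 4) = 540.0/16.5 = 32.727 mL/cmH2O.
τ = R × C = 17.5 × 0.03273 L/cmH2O = 0.5728 s.
Fraction remaining = e^(−Te/τ) = e^(−0.41/0.5728) = 0.4888; trapped volume = 540.0 × 0.4888 = 263.95 mL.
Additional alveolar pressure from trapping ≈ V_trapped / C = 263.95 / 32.727 = 8.065 cmH2O.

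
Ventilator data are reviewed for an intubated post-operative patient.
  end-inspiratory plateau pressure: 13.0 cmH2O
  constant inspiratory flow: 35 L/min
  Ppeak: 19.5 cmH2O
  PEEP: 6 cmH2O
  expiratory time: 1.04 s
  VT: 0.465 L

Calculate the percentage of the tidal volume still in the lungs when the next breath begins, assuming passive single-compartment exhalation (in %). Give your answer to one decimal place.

24.5

Flow: 35 L/min ÷ 60 = 0.5833 L/s.
R = (PIP − Pplat)/V̇ = (19.5 − 13.0) / 0.5833 = 6.5/0.5833 = 11.143 cmH2O·s/L.
C = Vt/(Pplat − PEEP) = 465.0 / (13.0 − 6) = 465.0/7.0 = 66.429 mL/cmH2O.
τ = R × C = 11.143 × 0.06643 L/cmH2O = 0.7402 s.
Fraction remaining at end-expiration = e^(−Te/τ) = e^(−1.04/0.7402) = 0.2454 → 24.54%.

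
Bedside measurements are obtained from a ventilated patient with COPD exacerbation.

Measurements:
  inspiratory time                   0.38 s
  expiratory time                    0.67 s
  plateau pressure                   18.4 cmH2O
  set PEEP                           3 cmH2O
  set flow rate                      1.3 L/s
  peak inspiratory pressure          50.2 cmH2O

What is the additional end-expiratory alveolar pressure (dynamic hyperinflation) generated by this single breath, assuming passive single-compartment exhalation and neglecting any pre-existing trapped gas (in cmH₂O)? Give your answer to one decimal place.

6.6

Vt = flow × Ti = 1.3 L/s × 0.38 s × 1000 mL/L = 494.0 mL.
R = (PIP − Pplat)/V̇ = (50.2 − 18.4) / 1.3 = 31.8/1.3 = 24.462 cmH2O·s/L.
C = Vt/(Pplat − PEEP) = 494.0 / (18.4 − 3) = 494.0/15.4 = 32.078 mL/cmH2O.
τ = R × C = 24.462 × 0.03208 L/cmH2O = 0.7847 s.
Fraction remaining = e^(−Te/τ) = e^(−0.67/0.7847) = 0.4258; trapped volume = 494.0 × 0.4258 = 210.35 mL.
Additional alveolar pressure from trapping ≈ V_trapped / C = 210.35 / 32.078 = 6.557 cmH2O.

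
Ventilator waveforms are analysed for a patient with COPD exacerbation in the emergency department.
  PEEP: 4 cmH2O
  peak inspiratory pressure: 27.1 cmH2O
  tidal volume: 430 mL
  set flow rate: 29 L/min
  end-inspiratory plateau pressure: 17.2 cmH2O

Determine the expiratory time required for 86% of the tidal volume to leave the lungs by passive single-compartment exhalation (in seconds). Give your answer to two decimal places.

1.31

Flow: 29 L/min ÷ 60 = 0.4833 L/s.
R = (PIP − Pplat)/V̇ = (27.1 − 17.2) / 0.4833 = 9.9/0.4833 = 20.484 cmH2O·s/L.
C = Vt/(Pplat − PEEP) = 430.0 / (17.2 − 4) = 430.0/13.2 = 32.576 mL/cmH2O.
τ = R × C = 20.484 × 0.03258 L/cmH2O = 0.6674 s.
t = −τ·ln(1 − 0.86) = −0.6674·ln(0.14) = 1.312 s.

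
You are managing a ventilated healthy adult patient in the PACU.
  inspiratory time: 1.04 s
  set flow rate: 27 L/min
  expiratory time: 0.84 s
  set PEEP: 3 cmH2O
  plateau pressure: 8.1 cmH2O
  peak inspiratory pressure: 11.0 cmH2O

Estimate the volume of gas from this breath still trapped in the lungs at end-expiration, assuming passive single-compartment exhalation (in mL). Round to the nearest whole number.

113

Flow: 27 L/min ÷ 60 = 0.45 L/s.
Vt = flow × Ti = 0.45 L/s × 1.04 s × 1000 mL/L = 468.0 mL.
R = (PIP − Pplat)/V̇ = (11.0 − 8.1) / 0.45 = 2.9/0.45 = 6.444 cmH2O·s/L.
C = Vt/(Pplat − PEEP) = 468.0 / (8.1 − 3) = 468.0/5.1 = 91.765 mL/cmH2O.
τ = R × C = 6.444 × 0.09177 L/cmH2O = 0.5914 s.
Fraction remaining = e^(−Te/τ) = e^(−0.84/0.5914) = 0.2416.
Trapped volume = 468.0 × 0.2416 = 113.07 mL.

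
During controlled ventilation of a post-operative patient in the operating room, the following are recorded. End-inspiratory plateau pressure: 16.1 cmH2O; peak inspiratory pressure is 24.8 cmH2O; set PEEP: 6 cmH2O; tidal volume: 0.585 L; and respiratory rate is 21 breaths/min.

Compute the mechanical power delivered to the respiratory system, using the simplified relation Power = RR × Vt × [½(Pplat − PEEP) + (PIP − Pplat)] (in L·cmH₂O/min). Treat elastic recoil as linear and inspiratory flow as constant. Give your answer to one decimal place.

Per-breath work = Vt × [½(Pplat−PEEP) + (PIP−Pplat)] = 0.585 × [0.5×10.1 + 8.7] = 0.585 × 13.75 = 8.044 L·cmH2O.
Power = 21 × 8.044 = 168.92 L·cmH2O/min.

168.9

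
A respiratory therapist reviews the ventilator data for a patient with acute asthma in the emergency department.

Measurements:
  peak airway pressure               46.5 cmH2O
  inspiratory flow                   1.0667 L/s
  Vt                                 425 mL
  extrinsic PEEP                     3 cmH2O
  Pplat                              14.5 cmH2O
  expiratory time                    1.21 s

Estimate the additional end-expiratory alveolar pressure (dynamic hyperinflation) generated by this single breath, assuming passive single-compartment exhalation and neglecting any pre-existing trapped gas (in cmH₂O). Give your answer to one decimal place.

R = (PIP − Pplat)/V̇ = (46.5 − 14.5) / 1.0667 = 32.0/1.0667 = 29.999 cmH2O·s/L.
C = Vt/(Pplat − PEEP) = 425.0 / (14.5 − 3) = 425.0/11.5 = 36.957 mL/cmH2O.
τ = R × C = 29.999 × 0.03696 L/cmH2O = 1.109 s.
Fraction remaining = e^(−Te/τ) = e^(−1.21/1.109) = 0.3359; trapped volume = 425.0 × 0.3359 = 142.76 mL.
Additional alveolar pressure from trapping ≈ V_trapped / C = 142.76 / 36.957 = 3.863 cmH2O.

3.9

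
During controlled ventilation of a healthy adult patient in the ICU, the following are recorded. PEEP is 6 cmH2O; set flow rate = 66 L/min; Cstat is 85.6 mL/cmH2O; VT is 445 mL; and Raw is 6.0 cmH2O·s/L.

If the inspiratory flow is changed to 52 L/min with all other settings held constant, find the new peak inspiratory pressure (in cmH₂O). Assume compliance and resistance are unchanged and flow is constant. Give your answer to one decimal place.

16.4

Flow: 66 L/min ÷ 60 = 1.1 L/s.
New flow: 52 L/min ÷ 60 = 0.8667 L/s.
PIP = Vt/C + R·V̇ + PEEP (constant-flow equation of motion).
Only the resistive term changes: ΔPIP = R × ΔV̇ = 6.0 × (0.8667 − 1.1) = 6.0 × -0.2333 = -1.4 cmH2O.
Original PIP = 445/85.6 + 6.0×1.1 + 6 = 17.799 cmH2O; new PIP = 17.799 + (-1.4) = 16.399 cmH2O.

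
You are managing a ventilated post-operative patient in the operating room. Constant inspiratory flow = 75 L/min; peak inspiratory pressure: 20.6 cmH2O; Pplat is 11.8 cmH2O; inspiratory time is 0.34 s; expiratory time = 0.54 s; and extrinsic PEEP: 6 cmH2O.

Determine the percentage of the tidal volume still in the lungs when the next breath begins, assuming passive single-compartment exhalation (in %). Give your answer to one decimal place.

Flow: 75 L/min ÷ 60 = 1.25 L/s.
Vt = flow × Ti = 1.25 L/s × 0.34 s × 1000 mL/L = 425.0 mL.
R = (PIP − Pplat)/V̇ = (20.6 − 11.8) / 1.25 = 8.8/1.25 = 7.04 cmH2O·s/L.
C = Vt/(Pplat − PEEP) = 425.0 / (11.8 − 6) = 425.0/5.8 = 73.276 mL/cmH2O.
τ = R × C = 7.04 × 0.07328 L/cmH2O = 0.5159 s.
Fraction remaining at end-expiration = e^(−Te/τ) = e^(−0.54/0.5159) = 0.3511 → 35.11%.

35.1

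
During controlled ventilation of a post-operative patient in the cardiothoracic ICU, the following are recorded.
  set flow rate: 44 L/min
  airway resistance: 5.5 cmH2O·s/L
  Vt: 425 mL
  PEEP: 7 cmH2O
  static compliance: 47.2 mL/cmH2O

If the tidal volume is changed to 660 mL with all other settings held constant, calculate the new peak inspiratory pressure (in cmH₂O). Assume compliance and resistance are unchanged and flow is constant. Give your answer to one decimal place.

Flow: 44 L/min ÷ 60 = 0.7333 L/s.
PIP = Vt/C + R·V̇ + PEEP (constant-flow equation of motion).
Only the elastic term changes: ΔPIP = ΔVt / C = (660 − 425) / 47.2 = 4.979 cmH2O.
Original PIP = 425/47.2 + 5.5×0.7333 + 7 = 20.037 cmH2O; new PIP = 20.037 + (4.979) = 25.016 cmH2O.

25.0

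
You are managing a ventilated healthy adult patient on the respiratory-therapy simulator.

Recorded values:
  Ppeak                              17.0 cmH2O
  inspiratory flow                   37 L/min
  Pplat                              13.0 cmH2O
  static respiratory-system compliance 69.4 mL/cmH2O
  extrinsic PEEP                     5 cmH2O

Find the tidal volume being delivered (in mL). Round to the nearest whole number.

Vt = Cstat × (Pplat − PEEP) = 69.4 × (13.0 − 5) = 69.4 × 8.0 = 555.2 mL.

555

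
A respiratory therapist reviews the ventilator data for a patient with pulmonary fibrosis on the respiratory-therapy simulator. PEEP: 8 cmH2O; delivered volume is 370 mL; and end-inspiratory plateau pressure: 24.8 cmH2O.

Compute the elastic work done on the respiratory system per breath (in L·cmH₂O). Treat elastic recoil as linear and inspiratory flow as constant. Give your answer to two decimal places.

Elastic work ≈ ½ × (Pplat − PEEP) × Vt = 0.5 × (24.8 − 8) × 0.370 L = 0.5 × 16.8 × 0.370 = 3.108 L·cmH2O.

3.11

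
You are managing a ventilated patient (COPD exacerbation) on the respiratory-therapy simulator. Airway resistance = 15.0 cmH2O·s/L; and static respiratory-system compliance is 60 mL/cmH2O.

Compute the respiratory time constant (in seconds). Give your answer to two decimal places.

τ = R × C = 15.0 × 60 mL/cmH2O = 15.0 × 0.060 L/cmH2O = 0.9 s.

0.90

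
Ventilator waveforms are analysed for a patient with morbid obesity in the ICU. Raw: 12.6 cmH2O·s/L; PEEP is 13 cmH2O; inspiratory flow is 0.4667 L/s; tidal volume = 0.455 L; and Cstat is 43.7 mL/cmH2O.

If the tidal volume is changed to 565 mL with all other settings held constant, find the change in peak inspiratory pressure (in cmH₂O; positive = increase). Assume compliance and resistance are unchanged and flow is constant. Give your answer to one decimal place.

PIP = Vt/C + R·V̇ + PEEP (constant-flow equation of motion).
Only the elastic term changes: ΔPIP = ΔVt / C = (565 − 455) / 43.7 = 2.517 cmH2O.

2.5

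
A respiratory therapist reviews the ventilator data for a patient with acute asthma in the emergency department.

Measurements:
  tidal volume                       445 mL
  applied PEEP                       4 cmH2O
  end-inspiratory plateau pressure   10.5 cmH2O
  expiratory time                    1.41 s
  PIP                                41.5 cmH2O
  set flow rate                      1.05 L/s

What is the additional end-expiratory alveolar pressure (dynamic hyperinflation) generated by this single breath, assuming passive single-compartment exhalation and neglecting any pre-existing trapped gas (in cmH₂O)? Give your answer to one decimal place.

R = (PIP − Pplat)/V̇ = (41.5 − 10.5) / 1.05 = 31.0/1.05 = 29.524 cmH2O·s/L.
C = Vt/(Pplat − PEEP) = 445.0 / (10.5 − 4) = 445.0/6.5 = 68.462 mL/cmH2O.
τ = R × C = 29.524 × 0.06846 L/cmH2O = 2.021 s.
Fraction remaining = e^(−Te/τ) = e^(−1.41/2.021) = 0.4977; trapped volume = 445.0 × 0.4977 = 221.48 mL.
Additional alveolar pressure from trapping ≈ V_trapped / C = 221.48 / 68.462 = 3.235 cmH2O.

3.2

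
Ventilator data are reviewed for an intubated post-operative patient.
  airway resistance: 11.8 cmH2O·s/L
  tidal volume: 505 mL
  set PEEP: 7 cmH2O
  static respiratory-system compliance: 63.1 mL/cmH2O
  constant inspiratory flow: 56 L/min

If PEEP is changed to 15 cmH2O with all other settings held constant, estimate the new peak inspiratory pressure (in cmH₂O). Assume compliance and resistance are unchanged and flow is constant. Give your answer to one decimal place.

34.0

Flow: 56 L/min ÷ 60 = 0.9333 L/s.
PIP = Vt/C + R·V̇ + PEEP (constant-flow equation of motion).
Only the baseline term changes: ΔPIP = ΔPEEP = 15 − 7 = 8.0 cmH2O.
Original PIP = 505/63.1 + 11.8×0.9333 + 7 = 26.016 cmH2O; new PIP = 26.016 + (8.0) = 34.016 cmH2O.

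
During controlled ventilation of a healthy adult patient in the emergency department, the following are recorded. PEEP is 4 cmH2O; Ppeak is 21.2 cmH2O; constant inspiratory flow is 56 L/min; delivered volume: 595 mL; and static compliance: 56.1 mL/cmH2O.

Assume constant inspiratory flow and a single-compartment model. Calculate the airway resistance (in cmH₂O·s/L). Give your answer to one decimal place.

7.1

Flow: 56 L/min ÷ 60 = 0.9333 L/s.
Equation of motion (constant flow): PIP = Vt/C + R·V̇ + PEEP.
R·V̇ = PIP − Vt/C − PEEP = 21.2 − 595/56.1 − 4 = 21.2 − 10.606 − 4 = 6.594 cmH2O.
R = 6.594 / 0.9333 = 7.065 cmH2O·s/L.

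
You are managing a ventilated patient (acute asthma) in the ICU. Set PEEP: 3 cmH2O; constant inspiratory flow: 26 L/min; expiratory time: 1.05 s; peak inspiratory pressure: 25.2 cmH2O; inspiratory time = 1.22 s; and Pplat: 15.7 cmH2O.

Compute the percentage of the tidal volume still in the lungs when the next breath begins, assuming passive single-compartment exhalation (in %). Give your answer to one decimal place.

Flow: 26 L/min ÷ 60 = 0.4333 L/s.
Vt = flow × Ti = 0.4333 L/s × 1.22 s × 1000 mL/L = 528.63 mL.
R = (PIP − Pplat)/V̇ = (25.2 − 15.7) / 0.4333 = 9.5/0.4333 = 21.925 cmH2O·s/L.
C = Vt/(Pplat − PEEP) = 528.63 / (15.7 − 3) = 528.63/12.7 = 41.624 mL/cmH2O.
τ = R × C = 21.925 × 0.04162 L/cmH2O = 0.9125 s.
Fraction remaining at end-expiration = e^(−Te/τ) = e^(−1.05/0.9125) = 0.3164 → 31.64%.

31.6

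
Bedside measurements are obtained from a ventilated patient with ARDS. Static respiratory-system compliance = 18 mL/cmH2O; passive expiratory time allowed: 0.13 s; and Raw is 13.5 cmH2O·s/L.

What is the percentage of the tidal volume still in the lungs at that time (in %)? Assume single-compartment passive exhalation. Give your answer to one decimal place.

58.6

τ = R × C = 13.5 × 18 mL/cmH2O = 13.5 × 0.018 L/cmH2O = 0.243 s.
Passive exhalation: V(t)/V₀ = e^(−t/τ) = e^(−0.13/0.243) = 0.5857.
Fraction remaining = 0.5857 → 58.57%.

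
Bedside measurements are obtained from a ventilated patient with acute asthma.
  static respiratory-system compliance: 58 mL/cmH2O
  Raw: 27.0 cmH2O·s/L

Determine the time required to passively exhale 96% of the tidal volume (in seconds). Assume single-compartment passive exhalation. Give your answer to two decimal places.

5.04

τ = R × C = 27.0 × 58 mL/cmH2O = 27.0 × 0.058 L/cmH2O = 1.566 s.
Exhaled fraction f = 1 − e^(−t/τ) → t = −τ·ln(1 − f) = −1.566·ln(0.04) = 5.041 s.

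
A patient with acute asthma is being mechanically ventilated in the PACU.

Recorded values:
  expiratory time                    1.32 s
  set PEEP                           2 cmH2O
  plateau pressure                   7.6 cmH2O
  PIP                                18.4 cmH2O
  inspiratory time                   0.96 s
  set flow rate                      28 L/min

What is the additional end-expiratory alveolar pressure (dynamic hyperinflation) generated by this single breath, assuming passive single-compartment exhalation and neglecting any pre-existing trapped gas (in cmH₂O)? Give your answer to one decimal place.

Flow: 28 L/min ÷ 60 = 0.4667 L/s.
Vt = flow × Ti = 0.4667 L/s × 0.96 s × 1000 mL/L = 448.03 mL.
R = (PIP − Pplat)/V̇ = (18.4 − 7.6) / 0.4667 = 10.8/0.4667 = 23.141 cmH2O·s/L.
C = Vt/(Pplat − PEEP) = 448.03 / (7.6 − 2) = 448.03/5.6 = 80.005 mL/cmH2O.
τ = R × C = 23.141 × 0.08001 L/cmH2O = 1.852 s.
Fraction remaining = e^(−Te/τ) = e^(−1.32/1.852) = 0.4903; trapped volume = 448.03 × 0.4903 = 219.67 mL.
Additional alveolar pressure from trapping ≈ V_trapped / C = 219.67 / 80.005 = 2.746 cmH2O.

2.7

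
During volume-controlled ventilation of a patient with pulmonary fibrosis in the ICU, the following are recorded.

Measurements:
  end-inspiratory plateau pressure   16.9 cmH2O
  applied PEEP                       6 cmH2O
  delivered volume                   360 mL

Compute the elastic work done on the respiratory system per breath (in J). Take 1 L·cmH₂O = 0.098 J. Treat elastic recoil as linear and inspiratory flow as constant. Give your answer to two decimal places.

0.19

Elastic work ≈ ½ × (Pplat − PEEP) × Vt = 0.5 × (16.9 − 6) × 0.360 L = 0.5 × 10.9 × 0.360 = 1.962 L·cmH2O.
× 0.098 J/(L·cmH2O) → 0.1923 J.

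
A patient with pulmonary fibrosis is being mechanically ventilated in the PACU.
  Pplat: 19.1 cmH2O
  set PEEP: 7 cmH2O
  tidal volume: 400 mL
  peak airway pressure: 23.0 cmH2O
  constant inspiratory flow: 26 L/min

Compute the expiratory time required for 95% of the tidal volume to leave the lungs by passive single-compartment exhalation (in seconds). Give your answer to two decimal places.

Flow: 26 L/min ÷ 60 = 0.4333 L/s.
R = (PIP − Pplat)/V̇ = (23.0 − 19.1) / 0.4333 = 3.9/0.4333 = 9.001 cmH2O·s/L.
C = Vt/(Pplat − PEEP) = 400.0 / (19.1 − 7) = 400.0/12.1 = 33.058 mL/cmH2O.
τ = R × C = 9.001 × 0.03306 L/cmH2O = 0.2976 s.
t = −τ·ln(1 − 0.95) = −0.2976·ln(0.05) = 0.8915 s.

0.89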